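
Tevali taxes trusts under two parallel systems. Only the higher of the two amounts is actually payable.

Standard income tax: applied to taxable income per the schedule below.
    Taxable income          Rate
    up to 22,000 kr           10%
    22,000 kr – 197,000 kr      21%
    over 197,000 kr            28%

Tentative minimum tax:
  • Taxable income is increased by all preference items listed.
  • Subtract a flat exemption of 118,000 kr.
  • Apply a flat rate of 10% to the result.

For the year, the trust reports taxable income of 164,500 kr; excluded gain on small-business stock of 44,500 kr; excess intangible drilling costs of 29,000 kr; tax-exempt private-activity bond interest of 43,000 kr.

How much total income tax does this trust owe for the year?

32,125 kr

Standard income tax:
  22,000 kr × 10% = 2,200 kr
  142,500 kr × 21% = 29,925 kr
  → 32,125 kr

Tentative minimum tax:
  Adjusted income: 164,500 kr + 44,500 kr + 29,000 kr + 43,000 kr = 281,000 kr
  Less exemption 118,000 kr → base 163,000 kr
  163,000 kr × 10% = 16,300 kr

32,125 kr > 16,300 kr, so the standard income tax governs.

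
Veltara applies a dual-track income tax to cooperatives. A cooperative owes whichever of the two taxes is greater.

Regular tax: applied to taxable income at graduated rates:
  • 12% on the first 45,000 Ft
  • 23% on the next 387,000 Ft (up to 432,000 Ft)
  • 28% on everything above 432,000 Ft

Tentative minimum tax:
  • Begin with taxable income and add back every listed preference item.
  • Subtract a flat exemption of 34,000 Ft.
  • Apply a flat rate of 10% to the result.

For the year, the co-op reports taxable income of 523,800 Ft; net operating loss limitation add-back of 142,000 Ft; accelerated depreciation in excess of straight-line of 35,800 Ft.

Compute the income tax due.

Regular tax:
  45,000 Ft × 12% = 5,400 Ft
  387,000 Ft × 23% = 89,010 Ft
  91,800 Ft × 28% = 25,704 Ft
  → 120,114 Ft

Tentative minimum tax:
  Adjusted income: 523,800 Ft + 142,000 Ft + 35,800 Ft = 701,600 Ft
  Less exemption 34,000 Ft → base 667,600 Ft
  667,600 Ft × 10% = 66,760 Ft

120,114 Ft > 66,760 Ft, so the regular tax governs.

120,114 Ft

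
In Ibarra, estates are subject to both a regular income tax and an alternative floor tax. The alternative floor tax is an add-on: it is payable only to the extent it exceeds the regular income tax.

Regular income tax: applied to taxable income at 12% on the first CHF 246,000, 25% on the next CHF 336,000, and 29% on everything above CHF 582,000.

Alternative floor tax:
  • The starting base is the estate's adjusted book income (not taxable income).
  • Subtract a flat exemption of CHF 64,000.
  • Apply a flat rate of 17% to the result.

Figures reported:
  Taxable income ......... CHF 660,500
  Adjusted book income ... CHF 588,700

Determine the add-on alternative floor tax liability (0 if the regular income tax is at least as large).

CHF 0

Regular income tax:
  CHF 246,000 × 12% = CHF 29,520
  CHF 336,000 × 25% = CHF 84,000
  CHF 78,500 × 29% = CHF 22,765
  → CHF 136,285

Alternative floor tax:
  Base (adjusted book income): CHF 588,700
  Less exemption CHF 64,000 → base CHF 524,700
  CHF 524,700 × 17% = CHF 89,199

CHF 89,199 ≤ CHF 136,285, so no add-on is due.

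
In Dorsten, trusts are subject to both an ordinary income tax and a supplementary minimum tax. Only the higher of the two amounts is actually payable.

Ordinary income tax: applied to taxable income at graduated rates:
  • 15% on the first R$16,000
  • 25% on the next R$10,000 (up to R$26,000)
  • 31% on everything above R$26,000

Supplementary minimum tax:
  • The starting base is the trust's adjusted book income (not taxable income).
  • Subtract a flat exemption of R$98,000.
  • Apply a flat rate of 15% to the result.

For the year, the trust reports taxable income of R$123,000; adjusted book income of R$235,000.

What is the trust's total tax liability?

R$34,970

Supplementary minimum tax:
  Base (adjusted book income): R$235,000
  Less exemption R$98,000 → base R$137,000
  R$137,000 × 15% = R$20,550

Ordinary income tax:
  R$16,000 × 15% = R$2,400
  R$10,000 × 25% = R$2,500
  R$97,000 × 31% = R$30,070
  → R$34,970

R$34,970 > R$20,550, so the ordinary income tax governs.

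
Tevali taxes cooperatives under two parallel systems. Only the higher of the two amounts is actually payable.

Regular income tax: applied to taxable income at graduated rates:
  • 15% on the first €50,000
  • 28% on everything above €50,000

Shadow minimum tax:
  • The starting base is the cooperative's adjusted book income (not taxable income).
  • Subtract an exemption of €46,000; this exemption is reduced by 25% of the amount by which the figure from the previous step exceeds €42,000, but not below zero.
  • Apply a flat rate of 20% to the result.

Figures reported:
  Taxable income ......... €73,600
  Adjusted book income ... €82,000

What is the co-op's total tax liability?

€14,108

Regular income tax:
  €50,000 × 15% = €7,500
  €23,600 × 28% = €6,608
  → €14,108

Shadow minimum tax:
  Base (adjusted book income): €82,000
  Exemption: €46,000 − 25% × (€82,000 − €42,000) = €46,000 − €10,000 = €36,000
  Base: €82,000 − €36,000 = €46,000
  €46,000 × 20% = €9,200

€14,108 > €9,200, so the regular income tax governs.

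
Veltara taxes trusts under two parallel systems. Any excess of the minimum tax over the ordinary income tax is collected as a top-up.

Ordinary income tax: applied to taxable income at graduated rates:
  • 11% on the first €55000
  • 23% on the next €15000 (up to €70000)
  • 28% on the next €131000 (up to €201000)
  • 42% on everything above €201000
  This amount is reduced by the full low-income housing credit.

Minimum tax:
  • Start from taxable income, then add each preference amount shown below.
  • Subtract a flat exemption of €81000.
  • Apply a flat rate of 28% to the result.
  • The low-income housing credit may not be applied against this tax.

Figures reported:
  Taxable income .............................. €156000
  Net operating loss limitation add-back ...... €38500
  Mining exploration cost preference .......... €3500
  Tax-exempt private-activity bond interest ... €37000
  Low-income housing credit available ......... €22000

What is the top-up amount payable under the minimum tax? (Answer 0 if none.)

€31540

Ordinary income tax:
  €55000 × 11% = €6050
  €15000 × 23% = €3450
  €86000 × 28% = €24080
  → €33580
  Less low-income housing credit €22000 → €11580

Minimum tax:
  Adjusted income: €156000 + €38500 + €3500 + €37000 = €235000
  Less exemption €81000 → base €154000
  €154000 × 28% = €43120

Excess of minimum tax over ordinary income tax: €43120 − €11580 = €31540.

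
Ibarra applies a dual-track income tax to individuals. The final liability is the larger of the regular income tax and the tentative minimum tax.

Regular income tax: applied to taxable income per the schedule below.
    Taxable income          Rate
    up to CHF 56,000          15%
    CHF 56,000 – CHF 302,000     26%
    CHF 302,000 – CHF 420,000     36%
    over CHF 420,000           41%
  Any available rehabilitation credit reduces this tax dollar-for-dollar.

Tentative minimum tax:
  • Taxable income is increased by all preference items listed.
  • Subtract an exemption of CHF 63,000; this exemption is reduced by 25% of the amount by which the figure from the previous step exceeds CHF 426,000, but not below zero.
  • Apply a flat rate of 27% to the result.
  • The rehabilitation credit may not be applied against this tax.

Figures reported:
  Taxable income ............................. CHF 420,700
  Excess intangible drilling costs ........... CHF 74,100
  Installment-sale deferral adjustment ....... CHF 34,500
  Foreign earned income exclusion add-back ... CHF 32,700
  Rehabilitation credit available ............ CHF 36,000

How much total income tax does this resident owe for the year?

Tentative minimum tax:
  Adjusted income: CHF 420,700 + CHF 74,100 + CHF 34,500 + CHF 32,700 = CHF 562,000
  Exemption: CHF 63,000 − 25% × (CHF 562,000 − CHF 426,000) = CHF 63,000 − CHF 34,000 = CHF 29,000
  Base: CHF 562,000 − CHF 29,000 = CHF 533,000
  CHF 533,000 × 27% = CHF 143,910

Regular income tax:
  CHF 56,000 × 15% = CHF 8,400
  CHF 246,000 × 26% = CHF 63,960
  CHF 118,000 × 36% = CHF 42,480
  CHF 700 × 41% = CHF 287
  → CHF 115,127
  Less rehabilitation credit CHF 36,000 → CHF 79,127

CHF 143,910 > CHF 79,127, so the tentative minimum tax is the binding amount.

CHF 143,910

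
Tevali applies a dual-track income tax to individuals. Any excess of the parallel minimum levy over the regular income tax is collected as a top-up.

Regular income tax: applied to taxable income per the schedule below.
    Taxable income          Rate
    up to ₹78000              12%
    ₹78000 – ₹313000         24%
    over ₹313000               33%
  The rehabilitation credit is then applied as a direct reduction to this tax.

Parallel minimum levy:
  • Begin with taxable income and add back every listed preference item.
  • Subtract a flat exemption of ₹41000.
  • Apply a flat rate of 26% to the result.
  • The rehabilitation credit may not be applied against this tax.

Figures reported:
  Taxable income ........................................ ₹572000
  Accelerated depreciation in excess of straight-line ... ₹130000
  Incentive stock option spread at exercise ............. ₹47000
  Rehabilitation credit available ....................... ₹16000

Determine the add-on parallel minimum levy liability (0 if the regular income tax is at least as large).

₹48850

Regular income tax:
  ₹78000 × 12% = ₹9360
  ₹235000 × 24% = ₹56400
  ₹259000 × 33% = ₹85470
  → ₹151230
  Less rehabilitation credit ₹16000 → ₹135230

Parallel minimum levy:
  Adjusted income: ₹572000 + ₹130000 + ₹47000 = ₹749000
  Less exemption ₹41000 → base ₹708000
  ₹708000 × 26% = ₹184080

Excess of parallel minimum levy over regular income tax: ₹184080 − ₹135230 = ₹48850.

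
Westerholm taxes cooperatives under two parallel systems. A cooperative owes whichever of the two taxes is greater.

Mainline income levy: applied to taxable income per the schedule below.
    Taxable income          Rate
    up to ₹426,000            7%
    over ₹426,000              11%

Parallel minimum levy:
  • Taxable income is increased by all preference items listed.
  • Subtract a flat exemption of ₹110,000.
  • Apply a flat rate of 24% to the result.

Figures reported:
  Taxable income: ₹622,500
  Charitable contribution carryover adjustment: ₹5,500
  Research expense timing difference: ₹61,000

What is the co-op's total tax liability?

₹138,960

Parallel minimum levy:
  Adjusted income: ₹622,500 + ₹5,500 + ₹61,000 = ₹689,000
  Less exemption ₹110,000 → base ₹579,000
  ₹579,000 × 24% = ₹138,960

Mainline income levy:
  ₹426,000 × 7% = ₹29,820
  ₹196,500 × 11% = ₹21,615
  → ₹51,435

₹138,960 > ₹51,435, so the parallel minimum levy is the binding amount.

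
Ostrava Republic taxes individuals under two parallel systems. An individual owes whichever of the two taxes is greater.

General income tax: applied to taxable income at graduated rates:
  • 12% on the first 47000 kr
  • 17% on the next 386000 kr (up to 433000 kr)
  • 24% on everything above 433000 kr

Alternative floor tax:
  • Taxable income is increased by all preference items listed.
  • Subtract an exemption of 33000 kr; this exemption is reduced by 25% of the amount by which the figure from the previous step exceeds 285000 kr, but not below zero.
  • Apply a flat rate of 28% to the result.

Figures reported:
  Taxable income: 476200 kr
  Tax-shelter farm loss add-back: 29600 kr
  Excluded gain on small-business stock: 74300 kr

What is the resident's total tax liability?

162428 kr

General income tax:
  47000 kr × 12% = 5640 kr
  386000 kr × 17% = 65620 kr
  43200 kr × 24% = 10368 kr
  → 81628 kr

Alternative floor tax:
  Adjusted income: 476200 kr + 29600 kr + 74300 kr = 580100 kr
  Exemption: 25% × (580100 kr − 285000 kr) = 73775 kr ≥ 33000 kr, so the exemption is fully phased out
  Base: 580100 kr − 0 kr = 580100 kr
  580100 kr × 28% = 162428 kr

162428 kr > 81628 kr, so the alternative floor tax is the binding amount.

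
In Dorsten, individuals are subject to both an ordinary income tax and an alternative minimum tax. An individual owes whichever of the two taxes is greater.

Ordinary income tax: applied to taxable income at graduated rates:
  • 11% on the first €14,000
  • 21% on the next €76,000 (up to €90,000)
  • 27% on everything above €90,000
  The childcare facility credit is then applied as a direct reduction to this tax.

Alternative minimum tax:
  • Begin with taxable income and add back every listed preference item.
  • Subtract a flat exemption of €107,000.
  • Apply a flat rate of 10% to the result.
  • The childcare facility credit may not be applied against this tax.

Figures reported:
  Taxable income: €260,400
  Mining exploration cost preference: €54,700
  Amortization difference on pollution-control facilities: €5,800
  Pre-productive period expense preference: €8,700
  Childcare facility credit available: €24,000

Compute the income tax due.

€39,508

Alternative minimum tax:
  Adjusted income: €260,400 + €54,700 + €5,800 + €8,700 = €329,600
  Less exemption €107,000 → base €222,600
  €222,600 × 10% = €22,260

Ordinary income tax:
  €14,000 × 11% = €1,540
  €76,000 × 21% = €15,960
  €170,400 × 27% = €46,008
  → €63,508
  Less childcare facility credit €24,000 → €39,508

€39,508 > €22,260, so the ordinary income tax governs.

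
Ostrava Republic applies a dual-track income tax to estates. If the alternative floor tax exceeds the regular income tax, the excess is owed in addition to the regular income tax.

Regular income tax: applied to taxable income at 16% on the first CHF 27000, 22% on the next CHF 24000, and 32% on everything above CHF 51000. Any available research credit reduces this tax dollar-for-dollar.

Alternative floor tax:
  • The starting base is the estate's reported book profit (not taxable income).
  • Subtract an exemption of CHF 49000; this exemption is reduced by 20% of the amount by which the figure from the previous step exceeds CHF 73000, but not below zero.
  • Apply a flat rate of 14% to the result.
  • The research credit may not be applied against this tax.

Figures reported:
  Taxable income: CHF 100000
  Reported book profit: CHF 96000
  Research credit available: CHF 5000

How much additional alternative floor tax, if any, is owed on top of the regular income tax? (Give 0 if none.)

CHF 0

Regular income tax:
  CHF 27000 × 16% = CHF 4320
  CHF 24000 × 22% = CHF 5280
  CHF 49000 × 32% = CHF 15680
  → CHF 25280
  Less research credit CHF 5000 → CHF 20280

Alternative floor tax:
  Base (reported book profit): CHF 96000
  Exemption: CHF 49000 − 20% × (CHF 96000 − CHF 73000) = CHF 49000 − CHF 4600 = CHF 44400
  Base: CHF 96000 − CHF 44400 = CHF 51600
  CHF 51600 × 14% = CHF 7224

CHF 7224 ≤ CHF 20280, so no add-on is due.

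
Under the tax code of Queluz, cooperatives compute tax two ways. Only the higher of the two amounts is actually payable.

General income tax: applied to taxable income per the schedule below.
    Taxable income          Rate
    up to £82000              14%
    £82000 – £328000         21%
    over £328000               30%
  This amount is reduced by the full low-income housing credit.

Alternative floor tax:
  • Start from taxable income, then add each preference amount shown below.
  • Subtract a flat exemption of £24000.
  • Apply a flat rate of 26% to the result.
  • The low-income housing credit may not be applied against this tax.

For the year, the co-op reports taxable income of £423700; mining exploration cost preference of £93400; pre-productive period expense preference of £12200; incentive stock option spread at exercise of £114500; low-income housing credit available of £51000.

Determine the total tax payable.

£161148

General income tax:
  £82000 × 14% = £11480
  £246000 × 21% = £51660
  £95700 × 30% = £28710
  → £91850
  Less low-income housing credit £51000 → £40850

Alternative floor tax:
  Adjusted income: £423700 + £93400 + £12200 + £114500 = £643800
  Less exemption £24000 → base £619800
  £619800 × 26% = £161148

£161148 > £40850, so the alternative floor tax is the binding amount.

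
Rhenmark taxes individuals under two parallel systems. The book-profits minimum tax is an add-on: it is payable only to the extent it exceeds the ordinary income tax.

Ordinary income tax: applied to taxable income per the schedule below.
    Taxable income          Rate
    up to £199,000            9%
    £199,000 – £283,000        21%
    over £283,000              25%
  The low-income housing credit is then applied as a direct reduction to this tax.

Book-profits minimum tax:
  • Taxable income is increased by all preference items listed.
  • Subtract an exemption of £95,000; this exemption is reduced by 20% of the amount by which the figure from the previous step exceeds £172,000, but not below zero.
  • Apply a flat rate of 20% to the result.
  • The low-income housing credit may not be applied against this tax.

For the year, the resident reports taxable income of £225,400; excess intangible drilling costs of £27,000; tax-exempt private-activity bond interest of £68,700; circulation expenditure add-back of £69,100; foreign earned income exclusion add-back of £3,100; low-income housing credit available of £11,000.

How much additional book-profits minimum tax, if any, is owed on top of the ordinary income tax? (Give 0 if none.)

£56,058

Ordinary income tax:
  £199,000 × 9% = £17,910
  £26,400 × 21% = £5,544
  → £23,454
  Less low-income housing credit £11,000 → £12,454

Book-profits minimum tax:
  Adjusted income: £225,400 + £27,000 + £68,700 + £69,100 + £3,100 = £393,300
  Exemption: £95,000 − 20% × (£393,300 − £172,000) = £95,000 − £44,260 = £50,740
  Base: £393,300 − £50,740 = £342,560
  £342,560 × 20% = £68,512

Excess of book-profits minimum tax over ordinary income tax: £68,512 − £12,454 = £56,058.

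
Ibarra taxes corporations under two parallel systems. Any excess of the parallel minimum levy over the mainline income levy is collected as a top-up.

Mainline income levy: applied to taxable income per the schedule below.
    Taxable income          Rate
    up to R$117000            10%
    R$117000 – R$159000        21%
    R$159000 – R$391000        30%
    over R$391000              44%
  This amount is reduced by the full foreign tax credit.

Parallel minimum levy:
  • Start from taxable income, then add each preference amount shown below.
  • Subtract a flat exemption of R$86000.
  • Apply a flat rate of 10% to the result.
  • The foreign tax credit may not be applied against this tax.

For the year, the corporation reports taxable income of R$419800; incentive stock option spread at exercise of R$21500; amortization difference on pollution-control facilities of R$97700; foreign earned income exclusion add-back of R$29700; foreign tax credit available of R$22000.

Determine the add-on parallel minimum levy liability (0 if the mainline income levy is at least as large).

Mainline income levy:
  R$117000 × 10% = R$11700
  R$42000 × 21% = R$8820
  R$232000 × 30% = R$69600
  R$28800 × 44% = R$12672
  → R$102792
  Less foreign tax credit R$22000 → R$80792

Parallel minimum levy:
  Adjusted income: R$419800 + R$21500 + R$97700 + R$29700 = R$568700
  Less exemption R$86000 → base R$482700
  R$482700 × 10% = R$48270

R$48270 ≤ R$80792, so no add-on is due.

R$0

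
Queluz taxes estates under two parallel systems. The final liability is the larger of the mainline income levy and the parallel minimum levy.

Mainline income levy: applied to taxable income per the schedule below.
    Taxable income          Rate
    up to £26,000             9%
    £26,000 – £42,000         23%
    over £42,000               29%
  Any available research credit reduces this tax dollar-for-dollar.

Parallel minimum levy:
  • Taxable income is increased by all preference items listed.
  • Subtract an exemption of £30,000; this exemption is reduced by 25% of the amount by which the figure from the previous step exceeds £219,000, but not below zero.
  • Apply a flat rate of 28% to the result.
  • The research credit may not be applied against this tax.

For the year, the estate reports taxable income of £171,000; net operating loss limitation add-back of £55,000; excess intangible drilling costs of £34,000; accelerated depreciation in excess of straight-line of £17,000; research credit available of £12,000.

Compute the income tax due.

Parallel minimum levy:
  Adjusted income: £171,000 + £55,000 + £34,000 + £17,000 = £277,000
  Exemption: £30,000 − 25% × (£277,000 − £219,000) = £30,000 − £14,500 = £15,500
  Base: £277,000 − £15,500 = £261,500
  £261,500 × 28% = £73,220

Mainline income levy:
  £26,000 × 9% = £2,340
  £16,000 × 23% = £3,680
  £129,000 × 29% = £37,410
  → £43,430
  Less research credit £12,000 → £31,430

£73,220 > £31,430, so the parallel minimum levy is the binding amount.

£73,220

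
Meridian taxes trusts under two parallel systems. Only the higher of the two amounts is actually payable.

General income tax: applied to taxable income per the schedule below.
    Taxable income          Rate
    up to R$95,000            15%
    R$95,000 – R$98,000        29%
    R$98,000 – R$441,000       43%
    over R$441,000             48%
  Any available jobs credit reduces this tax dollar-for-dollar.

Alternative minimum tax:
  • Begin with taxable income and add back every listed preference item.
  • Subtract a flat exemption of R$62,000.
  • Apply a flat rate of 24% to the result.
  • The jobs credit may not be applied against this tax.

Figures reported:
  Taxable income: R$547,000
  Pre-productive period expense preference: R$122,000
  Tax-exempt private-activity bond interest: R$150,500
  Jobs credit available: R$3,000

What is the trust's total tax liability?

R$210,490

Alternative minimum tax:
  Adjusted income: R$547,000 + R$122,000 + R$150,500 = R$819,500
  Less exemption R$62,000 → base R$757,500
  R$757,500 × 24% = R$181,800

General income tax:
  R$95,000 × 15% = R$14,250
  R$3,000 × 29% = R$870
  R$343,000 × 43% = R$147,490
  R$106,000 × 48% = R$50,880
  → R$213,490
  Less jobs credit R$3,000 → R$210,490

R$210,490 > R$181,800, so the general income tax governs.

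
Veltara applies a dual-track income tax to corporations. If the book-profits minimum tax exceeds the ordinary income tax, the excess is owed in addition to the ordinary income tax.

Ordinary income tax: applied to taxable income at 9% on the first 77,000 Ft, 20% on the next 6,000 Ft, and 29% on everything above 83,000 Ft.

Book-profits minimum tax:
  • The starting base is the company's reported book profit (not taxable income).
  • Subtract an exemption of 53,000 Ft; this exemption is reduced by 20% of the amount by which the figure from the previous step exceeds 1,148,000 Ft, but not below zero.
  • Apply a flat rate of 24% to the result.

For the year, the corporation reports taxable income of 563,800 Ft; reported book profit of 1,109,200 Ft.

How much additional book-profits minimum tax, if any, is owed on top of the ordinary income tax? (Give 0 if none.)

105,926 Ft

Book-profits minimum tax:
  Base (reported book profit): 1,109,200 Ft
  Exemption: 1,109,200 Ft ≤ 1,148,000 Ft, so full 53,000 Ft applies
  Base: 1,109,200 Ft − 53,000 Ft = 1,056,200 Ft
  1,056,200 Ft × 24% = 253,488 Ft

Ordinary income tax:
  77,000 Ft × 9% = 6,930 Ft
  6,000 Ft × 20% = 1,200 Ft
  480,800 Ft × 29% = 139,432 Ft
  → 147,562 Ft

Excess of book-profits minimum tax over ordinary income tax: 253,488 Ft − 147,562 Ft = 105,926 Ft.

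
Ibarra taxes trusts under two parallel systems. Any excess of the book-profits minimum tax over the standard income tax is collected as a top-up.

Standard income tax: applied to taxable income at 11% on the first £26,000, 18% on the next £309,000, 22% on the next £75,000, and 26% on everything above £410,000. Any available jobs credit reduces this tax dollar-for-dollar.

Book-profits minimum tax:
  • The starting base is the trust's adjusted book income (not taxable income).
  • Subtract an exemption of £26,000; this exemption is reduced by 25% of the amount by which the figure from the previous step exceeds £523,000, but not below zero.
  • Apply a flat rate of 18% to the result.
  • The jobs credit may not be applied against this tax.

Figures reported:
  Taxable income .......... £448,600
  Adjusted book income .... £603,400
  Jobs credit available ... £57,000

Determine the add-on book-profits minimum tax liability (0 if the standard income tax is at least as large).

Standard income tax:
  £26,000 × 11% = £2,860
  £309,000 × 18% = £55,620
  £75,000 × 22% = £16,500
  £38,600 × 26% = £10,036
  → £85,016
  Less jobs credit £57,000 → £28,016

Book-profits minimum tax:
  Base (adjusted book income): £603,400
  Exemption: £26,000 − 25% × (£603,400 − £523,000) = £26,000 − £20,100 = £5,900
  Base: £603,400 − £5,900 = £597,500
  £597,500 × 18% = £107,550

Excess of book-profits minimum tax over standard income tax: £107,550 − £28,016 = £79,534.

£79,534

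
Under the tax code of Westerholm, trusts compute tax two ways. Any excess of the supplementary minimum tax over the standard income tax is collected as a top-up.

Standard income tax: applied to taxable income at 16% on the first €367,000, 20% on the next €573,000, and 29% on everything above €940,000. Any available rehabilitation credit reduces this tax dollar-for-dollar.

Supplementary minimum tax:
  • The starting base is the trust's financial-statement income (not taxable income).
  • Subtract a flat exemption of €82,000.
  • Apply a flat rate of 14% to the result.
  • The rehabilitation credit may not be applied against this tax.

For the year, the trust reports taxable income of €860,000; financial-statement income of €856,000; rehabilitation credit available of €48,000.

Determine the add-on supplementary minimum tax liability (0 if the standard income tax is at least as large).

€0

Supplementary minimum tax:
  Base (financial-statement income): €856,000
  Less exemption €82,000 → base €774,000
  €774,000 × 14% = €108,360

Standard income tax:
  €367,000 × 16% = €58,720
  €493,000 × 20% = €98,600
  → €157,320
  Less rehabilitation credit €48,000 → €109,320

€108,360 ≤ €109,320, so no add-on is due.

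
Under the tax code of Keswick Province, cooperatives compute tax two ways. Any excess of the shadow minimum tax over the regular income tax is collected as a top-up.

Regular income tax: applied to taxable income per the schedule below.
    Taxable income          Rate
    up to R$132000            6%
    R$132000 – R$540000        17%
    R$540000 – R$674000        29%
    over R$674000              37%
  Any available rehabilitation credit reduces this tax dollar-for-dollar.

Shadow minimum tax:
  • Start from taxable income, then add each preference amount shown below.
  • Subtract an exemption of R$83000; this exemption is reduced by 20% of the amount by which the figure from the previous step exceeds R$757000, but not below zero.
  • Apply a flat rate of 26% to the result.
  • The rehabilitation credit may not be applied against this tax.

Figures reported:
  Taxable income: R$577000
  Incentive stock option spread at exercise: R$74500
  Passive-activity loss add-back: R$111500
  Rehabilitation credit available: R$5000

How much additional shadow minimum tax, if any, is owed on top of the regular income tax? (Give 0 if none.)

Regular income tax:
  R$132000 × 6% = R$7920
  R$408000 × 17% = R$69360
  R$37000 × 29% = R$10730
  → R$88010
  Less rehabilitation credit R$5000 → R$83010

Shadow minimum tax:
  Adjusted income: R$577000 + R$74500 + R$111500 = R$763000
  Exemption: R$83000 − 20% × (R$763000 − R$757000) = R$83000 − R$1200 = R$81800
  Base: R$763000 − R$81800 = R$681200
  R$681200 × 26% = R$177112

Excess of shadow minimum tax over regular income tax: R$177112 − R$83010 = R$94102.

R$94102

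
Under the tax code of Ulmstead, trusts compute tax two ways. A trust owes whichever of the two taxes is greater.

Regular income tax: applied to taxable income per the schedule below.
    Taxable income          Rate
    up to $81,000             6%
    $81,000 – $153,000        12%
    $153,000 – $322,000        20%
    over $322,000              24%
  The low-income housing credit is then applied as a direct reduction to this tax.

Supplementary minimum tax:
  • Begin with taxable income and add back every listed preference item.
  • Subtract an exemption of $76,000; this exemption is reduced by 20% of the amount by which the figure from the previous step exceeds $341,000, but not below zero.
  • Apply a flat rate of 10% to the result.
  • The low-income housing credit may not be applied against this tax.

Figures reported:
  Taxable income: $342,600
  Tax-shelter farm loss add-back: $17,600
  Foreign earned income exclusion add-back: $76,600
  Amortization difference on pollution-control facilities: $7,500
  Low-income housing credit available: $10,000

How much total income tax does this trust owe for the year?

$42,244

Regular income tax:
  $81,000 × 6% = $4,860
  $72,000 × 12% = $8,640
  $169,000 × 20% = $33,800
  $20,600 × 24% = $4,944
  → $52,244
  Less low-income housing credit $10,000 → $42,244

Supplementary minimum tax:
  Adjusted income: $342,600 + $17,600 + $76,600 + $7,500 = $444,300
  Exemption: $76,000 − 20% × ($444,300 − $341,000) = $76,000 − $20,660 = $55,340
  Base: $444,300 − $55,340 = $388,960
  $388,960 × 10% = $38,896

$42,244 > $38,896, so the regular income tax governs.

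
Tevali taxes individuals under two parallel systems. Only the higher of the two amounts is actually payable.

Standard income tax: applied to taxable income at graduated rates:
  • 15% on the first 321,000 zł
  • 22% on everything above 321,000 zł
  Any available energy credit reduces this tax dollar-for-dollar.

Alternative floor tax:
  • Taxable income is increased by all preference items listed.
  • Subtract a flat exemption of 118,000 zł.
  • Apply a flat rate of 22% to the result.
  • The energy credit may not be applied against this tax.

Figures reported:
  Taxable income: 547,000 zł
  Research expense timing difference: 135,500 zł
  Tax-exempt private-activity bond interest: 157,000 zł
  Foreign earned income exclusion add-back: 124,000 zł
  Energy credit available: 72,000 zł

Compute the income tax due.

186,010 zł

Alternative floor tax:
  Adjusted income: 547,000 zł + 135,500 zł + 157,000 zł + 124,000 zł = 963,500 zł
  Less exemption 118,000 zł → base 845,500 zł
  845,500 zł × 22% = 186,010 zł

Standard income tax:
  321,000 zł × 15% = 48,150 zł
  226,000 zł × 22% = 49,720 zł
  → 97,870 zł
  Less energy credit 72,000 zł → 25,870 zł

186,010 zł > 25,870 zł, so the alternative floor tax is the binding amount.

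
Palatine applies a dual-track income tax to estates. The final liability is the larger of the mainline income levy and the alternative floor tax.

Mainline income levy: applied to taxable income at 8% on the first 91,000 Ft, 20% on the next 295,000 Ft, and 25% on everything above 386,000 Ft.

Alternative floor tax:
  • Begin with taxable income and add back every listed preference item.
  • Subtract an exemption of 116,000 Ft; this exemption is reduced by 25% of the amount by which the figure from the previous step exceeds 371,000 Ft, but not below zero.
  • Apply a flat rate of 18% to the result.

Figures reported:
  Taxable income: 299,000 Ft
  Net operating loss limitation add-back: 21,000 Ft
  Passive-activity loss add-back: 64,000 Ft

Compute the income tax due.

48,880 Ft

Mainline income levy:
  91,000 Ft × 8% = 7,280 Ft
  208,000 Ft × 20% = 41,600 Ft
  → 48,880 Ft

Alternative floor tax:
  Adjusted income: 299,000 Ft + 21,000 Ft + 64,000 Ft = 384,000 Ft
  Exemption: 116,000 Ft − 25% × (384,000 Ft − 371,000 Ft) = 116,000 Ft − 3,250 Ft = 112,750 Ft
  Base: 384,000 Ft − 112,750 Ft = 271,250 Ft
  271,250 Ft × 18% = 48,825 Ft

48,880 Ft > 48,825 Ft, so the mainline income levy governs.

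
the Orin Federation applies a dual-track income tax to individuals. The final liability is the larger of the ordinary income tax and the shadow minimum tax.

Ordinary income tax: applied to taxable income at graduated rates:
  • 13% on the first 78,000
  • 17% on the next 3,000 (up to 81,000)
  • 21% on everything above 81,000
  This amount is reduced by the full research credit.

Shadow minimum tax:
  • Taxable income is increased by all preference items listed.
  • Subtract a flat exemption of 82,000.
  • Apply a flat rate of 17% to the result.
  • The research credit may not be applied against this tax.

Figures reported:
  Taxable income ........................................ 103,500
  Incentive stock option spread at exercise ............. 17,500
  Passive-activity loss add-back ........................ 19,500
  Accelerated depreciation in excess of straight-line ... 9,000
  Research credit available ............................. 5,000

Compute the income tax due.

Ordinary income tax:
  78,000 × 13% = 10,140
  3,000 × 17% = 510
  22,500 × 21% = 4,725
  → 15,375
  Less research credit 5,000 → 10,375

Shadow minimum tax:
  Adjusted income: 103,500 + 17,500 + 19,500 + 9,000 = 149,500
  Less exemption 82,000 → base 67,500
  67,500 × 17% = 11,475

11,475 > 10,375, so the shadow minimum tax is the binding amount.

11,475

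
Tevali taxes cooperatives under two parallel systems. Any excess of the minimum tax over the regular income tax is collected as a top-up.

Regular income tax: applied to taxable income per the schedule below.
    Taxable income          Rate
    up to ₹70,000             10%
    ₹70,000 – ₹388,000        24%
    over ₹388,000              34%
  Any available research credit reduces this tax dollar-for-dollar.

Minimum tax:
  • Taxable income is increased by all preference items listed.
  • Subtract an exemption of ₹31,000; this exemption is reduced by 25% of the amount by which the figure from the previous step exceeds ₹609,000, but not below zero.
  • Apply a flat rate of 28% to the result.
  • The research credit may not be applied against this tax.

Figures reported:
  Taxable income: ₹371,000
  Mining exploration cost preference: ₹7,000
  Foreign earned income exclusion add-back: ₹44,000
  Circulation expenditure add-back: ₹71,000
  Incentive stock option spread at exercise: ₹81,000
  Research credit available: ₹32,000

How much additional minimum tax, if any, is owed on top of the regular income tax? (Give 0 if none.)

Minimum tax:
  Adjusted income: ₹371,000 + ₹7,000 + ₹44,000 + ₹71,000 + ₹81,000 = ₹574,000
  Exemption: ₹574,000 ≤ ₹609,000, so full ₹31,000 applies
  Base: ₹574,000 − ₹31,000 = ₹543,000
  ₹543,000 × 28% = ₹152,040

Regular income tax:
  ₹70,000 × 10% = ₹7,000
  ₹301,000 × 24% = ₹72,240
  → ₹79,240
  Less research credit ₹32,000 → ₹47,240

Excess of minimum tax over regular income tax: ₹152,040 − ₹47,240 = ₹104,800.

₹104,800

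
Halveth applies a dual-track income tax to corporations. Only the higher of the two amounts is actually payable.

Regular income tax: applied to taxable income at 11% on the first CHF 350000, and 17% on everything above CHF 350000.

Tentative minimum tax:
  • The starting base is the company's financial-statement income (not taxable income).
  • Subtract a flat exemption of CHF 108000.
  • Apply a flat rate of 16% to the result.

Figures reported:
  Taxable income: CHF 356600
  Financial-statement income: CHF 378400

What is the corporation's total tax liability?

Tentative minimum tax:
  Base (financial-statement income): CHF 378400
  Less exemption CHF 108000 → base CHF 270400
  CHF 270400 × 16% = CHF 43264

Regular income tax:
  CHF 350000 × 11% = CHF 38500
  CHF 6600 × 17% = CHF 1122
  → CHF 39622

CHF 43264 > CHF 39622, so the tentative minimum tax is the binding amount.

CHF 43264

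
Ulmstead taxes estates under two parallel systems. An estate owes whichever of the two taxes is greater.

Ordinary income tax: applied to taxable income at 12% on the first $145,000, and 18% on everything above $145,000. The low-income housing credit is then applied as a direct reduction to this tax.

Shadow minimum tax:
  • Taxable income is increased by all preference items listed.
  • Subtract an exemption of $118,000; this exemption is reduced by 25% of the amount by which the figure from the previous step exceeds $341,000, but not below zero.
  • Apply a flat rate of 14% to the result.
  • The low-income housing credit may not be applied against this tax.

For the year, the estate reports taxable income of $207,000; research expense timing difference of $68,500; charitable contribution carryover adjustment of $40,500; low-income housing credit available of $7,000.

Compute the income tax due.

$27,720

Shadow minimum tax:
  Adjusted income: $207,000 + $68,500 + $40,500 = $316,000
  Exemption: $316,000 ≤ $341,000, so full $118,000 applies
  Base: $316,000 − $118,000 = $198,000
  $198,000 × 14% = $27,720

Ordinary income tax:
  $145,000 × 12% = $17,400
  $62,000 × 18% = $11,160
  → $28,560
  Less low-income housing credit $7,000 → $21,560

$27,720 > $21,560, so the shadow minimum tax is the binding amount.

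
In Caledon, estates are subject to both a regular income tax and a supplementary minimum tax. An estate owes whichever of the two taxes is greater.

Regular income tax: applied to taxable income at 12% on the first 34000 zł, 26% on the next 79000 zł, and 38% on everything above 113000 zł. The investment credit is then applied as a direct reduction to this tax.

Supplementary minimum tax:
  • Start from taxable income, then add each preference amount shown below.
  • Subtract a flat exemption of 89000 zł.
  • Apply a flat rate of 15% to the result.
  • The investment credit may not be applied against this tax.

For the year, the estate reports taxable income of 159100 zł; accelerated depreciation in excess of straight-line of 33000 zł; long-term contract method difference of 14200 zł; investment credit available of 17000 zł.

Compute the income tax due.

25138 zł

Regular income tax:
  34000 zł × 12% = 4080 zł
  79000 zł × 26% = 20540 zł
  46100 zł × 38% = 17518 zł
  → 42138 zł
  Less investment credit 17000 zł → 25138 zł

Supplementary minimum tax:
  Adjusted income: 159100 zł + 33000 zł + 14200 zł = 206300 zł
  Less exemption 89000 zł → base 117300 zł
  117300 zł × 15% = 17595 zł

25138 zł > 17595 zł, so the regular income tax governs.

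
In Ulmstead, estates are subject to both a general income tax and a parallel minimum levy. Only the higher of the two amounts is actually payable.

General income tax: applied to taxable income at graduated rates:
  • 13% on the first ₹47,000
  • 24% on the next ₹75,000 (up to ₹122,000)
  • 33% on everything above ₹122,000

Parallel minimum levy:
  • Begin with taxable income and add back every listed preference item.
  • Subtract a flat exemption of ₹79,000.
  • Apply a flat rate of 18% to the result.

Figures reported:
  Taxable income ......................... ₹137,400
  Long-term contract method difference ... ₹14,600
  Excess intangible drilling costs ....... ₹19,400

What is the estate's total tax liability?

General income tax:
  ₹47,000 × 13% = ₹6,110
  ₹75,000 × 24% = ₹18,000
  ₹15,400 × 33% = ₹5,082
  → ₹29,192

Parallel minimum levy:
  Adjusted income: ₹137,400 + ₹14,600 + ₹19,400 = ₹171,400
  Less exemption ₹79,000 → base ₹92,400
  ₹92,400 × 18% = ₹16,632

₹29,192 > ₹16,632, so the general income tax governs.

₹29,192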